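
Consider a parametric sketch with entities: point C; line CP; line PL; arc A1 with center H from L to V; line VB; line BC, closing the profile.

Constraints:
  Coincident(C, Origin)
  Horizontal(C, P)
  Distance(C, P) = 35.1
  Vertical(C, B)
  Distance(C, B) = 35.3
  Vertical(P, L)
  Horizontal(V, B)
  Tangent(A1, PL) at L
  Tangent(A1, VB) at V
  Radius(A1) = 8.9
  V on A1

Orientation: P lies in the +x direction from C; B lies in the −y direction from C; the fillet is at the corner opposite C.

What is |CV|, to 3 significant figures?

44.0

C is at the origin; C and P share the same y with |CP| = 35.1 and P on the +x side, so P = (35.1, 0.00). CB is vertical with |CB| = 35.3 and B on the −y side, so B = (0.00, -35.3). The virtual corner opposite C is at (35.1, -35.3). Tangency of A1 to PL means the radius HL is perpendicular to PL and since A1 is tangent to VB there, HV ⟂ VB, with radius 8.9, so the center H sits 8.9 in from both sides at H = (26.2, -26.4). That places the tangent points at L = (35.1, -26.4) on PL and V = (26.2, -35.3) on VB. Then |CV| = |V − C| = 44.0.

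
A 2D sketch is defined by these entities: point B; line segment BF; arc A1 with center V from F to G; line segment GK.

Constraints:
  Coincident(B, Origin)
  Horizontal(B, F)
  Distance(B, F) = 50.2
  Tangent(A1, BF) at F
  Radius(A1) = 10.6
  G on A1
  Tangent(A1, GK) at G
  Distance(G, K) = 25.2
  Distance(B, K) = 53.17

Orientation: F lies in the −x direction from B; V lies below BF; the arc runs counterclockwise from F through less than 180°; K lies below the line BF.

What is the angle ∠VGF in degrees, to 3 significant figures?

21.9°

B is at the origin; BF is horizontal with |BF| = 50.2 and F on the −x side, so F = (-50.2, 0.00). Since A1 is tangent to BF there, VF ⟂ BF, so V = F + (0, -10.6) = (-50.2, -10.6). Since VG ⟂ GK (tangency), |VK| = √(10.6² + 25.2²) = 27.3 regardless of where G sits on A1. So K lies on both circle(B, 53.17) and circle(V, 27.3); the below-BF intersection is K = (-39.4, -35.7). G is the foot of the tangent from K: G = (-57.6, -18.2).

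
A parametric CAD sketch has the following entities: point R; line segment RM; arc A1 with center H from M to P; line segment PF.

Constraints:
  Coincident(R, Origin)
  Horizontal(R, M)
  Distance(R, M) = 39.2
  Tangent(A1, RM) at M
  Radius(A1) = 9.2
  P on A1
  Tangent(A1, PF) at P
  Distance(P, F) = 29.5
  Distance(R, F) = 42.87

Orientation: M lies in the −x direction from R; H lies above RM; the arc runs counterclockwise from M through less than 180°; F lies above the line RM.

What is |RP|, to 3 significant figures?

31.1

Checks: |HP| = 9.200 ✓; ∠(HP, PF) = 90.00° ✓; |PF| = 29.50 ✓; |RF| = 42.87 ✓.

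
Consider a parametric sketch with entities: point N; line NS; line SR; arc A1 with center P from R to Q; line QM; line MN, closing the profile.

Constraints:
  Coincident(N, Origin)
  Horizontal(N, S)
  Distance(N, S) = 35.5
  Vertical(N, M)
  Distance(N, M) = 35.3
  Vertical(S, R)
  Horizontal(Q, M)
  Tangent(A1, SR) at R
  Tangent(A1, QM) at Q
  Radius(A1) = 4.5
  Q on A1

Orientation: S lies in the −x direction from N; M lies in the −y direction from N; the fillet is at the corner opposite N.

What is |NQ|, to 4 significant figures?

46.98

The virtual corner opposite N is at (-35.50, -35.30). Since A1 is tangent to SR there, PR ⟂ SR and since A1 is tangent to QM there, PQ ⟂ QM, with radius 4.5, so the center P sits 4.5 in from both sides at P = (-31.00, -30.80). That places the tangent points at R = (-35.50, -30.80) on SR and Q = (-31.00, -35.30) on QM. Then |NQ| = |Q − N| = 46.98.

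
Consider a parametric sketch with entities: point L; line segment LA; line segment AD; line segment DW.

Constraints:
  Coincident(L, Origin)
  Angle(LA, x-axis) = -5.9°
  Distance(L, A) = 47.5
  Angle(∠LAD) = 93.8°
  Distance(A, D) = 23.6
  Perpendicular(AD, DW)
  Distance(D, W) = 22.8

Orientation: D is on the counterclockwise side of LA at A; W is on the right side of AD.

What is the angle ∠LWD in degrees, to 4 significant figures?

20.86°

L is at the origin; LA runs at -5.9° with length 47.5, so A = 47.5·(cos -5.9°, sin -5.9°) = (47.25, -4.883). ∠LAD = 93.8°, so AD runs at -5.9° + (180° − 93.8°) = 80.30° from the x-axis; with |AD| = 23.6, D = A + 23.6·(cos 80.30°, sin 80.30°) = (51.22, 18.38). The perpendicularity gives DW at right angles to AD; with |DW| = 22.8 on the right of AD, W = D + 22.8·(0.9857, -0.1685) = (73.70, 14.54). Then cos ∠LWD = WL·WD / (|WL||WD|), giving 20.86°.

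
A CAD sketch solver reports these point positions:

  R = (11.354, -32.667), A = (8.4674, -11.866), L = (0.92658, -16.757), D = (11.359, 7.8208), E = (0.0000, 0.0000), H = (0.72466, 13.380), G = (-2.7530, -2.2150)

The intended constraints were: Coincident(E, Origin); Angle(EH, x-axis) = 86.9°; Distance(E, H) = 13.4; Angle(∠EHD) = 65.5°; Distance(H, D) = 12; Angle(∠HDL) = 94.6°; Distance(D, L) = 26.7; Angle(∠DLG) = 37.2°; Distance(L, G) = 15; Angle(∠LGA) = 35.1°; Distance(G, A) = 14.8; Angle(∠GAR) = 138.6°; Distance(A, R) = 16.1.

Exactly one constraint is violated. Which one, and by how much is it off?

Distance(A, R) = 16.1 — off by 4.90.

E = (0.00, 0.00) ✓; EH at 86.90° ✓; |EH| = 13.40 ✓; ∠EHD = 65.50° ✓; |HD| = 12.00 ✓; ∠HDL = 94.60° ✓; |DL| = 26.70 ✓; ∠DLG = 37.20° ✓; |LG| = 15.00 ✓; ∠LGA = 35.10° ✓; |GA| = 14.80 ✓; ∠GAR = 138.6° ✓; |AR| = 21.00 ✗.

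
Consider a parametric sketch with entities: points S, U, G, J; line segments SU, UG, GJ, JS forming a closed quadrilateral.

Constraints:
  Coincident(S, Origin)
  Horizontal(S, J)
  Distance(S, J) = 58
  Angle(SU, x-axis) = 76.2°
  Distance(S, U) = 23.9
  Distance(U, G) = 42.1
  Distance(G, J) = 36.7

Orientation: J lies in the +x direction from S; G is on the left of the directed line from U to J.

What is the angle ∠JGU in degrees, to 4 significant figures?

92.87°

S is at the origin; SJ is horizontal with |SJ| = 58.0 and J in +x, so J = (58.0, 0). SU runs at 76.2° with |SU| = 23.9, so U = (5.701, 23.21). G is determined by |UG| = 42.1 and |GJ| = 36.7 together: it lies at the intersection of circle(U, 42.1) and circle(J, 36.7). With |UJ| = 57.22, the foot of the radical line on UJ is 32.33 from U and the perpendicular offset is √(42.1² − 32.33²) = 26.97. Taking the left-of-UJ solution: G = (46.19, 34.75).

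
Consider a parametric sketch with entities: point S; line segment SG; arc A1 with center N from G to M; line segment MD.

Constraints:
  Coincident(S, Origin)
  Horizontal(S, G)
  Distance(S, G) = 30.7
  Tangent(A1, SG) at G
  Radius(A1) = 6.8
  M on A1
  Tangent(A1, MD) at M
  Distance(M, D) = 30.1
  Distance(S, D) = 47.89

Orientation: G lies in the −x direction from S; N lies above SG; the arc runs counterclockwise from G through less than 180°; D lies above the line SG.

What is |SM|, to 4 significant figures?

25.34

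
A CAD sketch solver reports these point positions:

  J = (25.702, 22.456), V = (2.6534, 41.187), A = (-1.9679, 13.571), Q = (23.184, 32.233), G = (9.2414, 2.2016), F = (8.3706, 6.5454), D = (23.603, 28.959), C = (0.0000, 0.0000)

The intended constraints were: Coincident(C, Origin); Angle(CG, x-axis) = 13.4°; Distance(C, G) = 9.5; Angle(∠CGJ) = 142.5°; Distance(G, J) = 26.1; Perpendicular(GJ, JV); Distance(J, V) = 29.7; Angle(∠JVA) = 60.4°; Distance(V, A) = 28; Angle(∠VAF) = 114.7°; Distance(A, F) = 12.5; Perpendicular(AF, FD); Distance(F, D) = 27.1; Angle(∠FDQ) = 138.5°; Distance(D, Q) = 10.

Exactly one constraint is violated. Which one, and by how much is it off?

Distance(D, Q) = 10 — off by 6.70.

C = (0.00, 0.00) ✓; CG at 13.40° ✓; |CG| = 9.500 ✓; ∠CGJ = 142.5° ✓; |GJ| = 26.10 ✓; ∠(GJ, JV) = 90.00° ✓; |JV| = 29.70 ✓; ∠JVA = 60.40° ✓; |VA| = 28.00 ✓; ∠VAF = 114.7° ✓; |AF| = 12.50 ✓; ∠(AF, FD) = 90.00° ✓; |FD| = 27.10 ✓; ∠FDQ = 138.5° ✓; |DQ| = 3.301 ✗.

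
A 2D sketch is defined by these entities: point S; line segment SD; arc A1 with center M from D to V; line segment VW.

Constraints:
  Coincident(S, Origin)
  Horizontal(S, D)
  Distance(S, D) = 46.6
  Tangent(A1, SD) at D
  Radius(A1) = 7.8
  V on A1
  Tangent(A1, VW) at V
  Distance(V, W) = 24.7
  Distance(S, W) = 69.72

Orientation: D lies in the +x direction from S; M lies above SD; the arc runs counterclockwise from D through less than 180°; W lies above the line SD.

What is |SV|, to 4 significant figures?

53.78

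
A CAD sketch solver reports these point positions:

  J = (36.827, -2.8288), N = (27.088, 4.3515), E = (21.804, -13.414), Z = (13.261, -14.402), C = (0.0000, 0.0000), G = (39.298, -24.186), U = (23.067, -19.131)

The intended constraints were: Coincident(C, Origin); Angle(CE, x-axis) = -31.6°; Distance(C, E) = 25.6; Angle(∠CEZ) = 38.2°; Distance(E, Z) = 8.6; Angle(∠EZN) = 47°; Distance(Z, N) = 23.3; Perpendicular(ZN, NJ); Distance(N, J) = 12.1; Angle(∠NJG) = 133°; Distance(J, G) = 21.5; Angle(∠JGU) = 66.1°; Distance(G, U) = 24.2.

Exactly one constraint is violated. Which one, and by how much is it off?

Distance(G, U) = 24.2 — off by 7.20.

C = (0.00, 0.00) ✓; CE at -31.60° ✓; |CE| = 25.60 ✓; ∠CEZ = 38.20° ✓; |EZ| = 8.600 ✓; ∠EZN = 47.00° ✓; |ZN| = 23.30 ✓; ∠(ZN, NJ) = 90.00° ✓; |NJ| = 12.10 ✓; ∠NJG = 133.0° ✓; |JG| = 21.50 ✓; ∠JGU = 66.10° ✓; |GU| = 17.00 ✗.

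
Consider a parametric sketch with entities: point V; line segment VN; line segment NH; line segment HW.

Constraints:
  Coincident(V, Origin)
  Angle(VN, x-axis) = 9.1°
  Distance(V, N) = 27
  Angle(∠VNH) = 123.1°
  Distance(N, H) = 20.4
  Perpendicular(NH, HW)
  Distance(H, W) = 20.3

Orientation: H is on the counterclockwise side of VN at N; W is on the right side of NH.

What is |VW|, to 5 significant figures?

55.472

∠VNH = 123.1°, so NH runs at 9.1° + (180° − 123.1°) = 66.000° from the x-axis; with |NH| = 20.4, H = N + 20.4·(cos 66.000°, sin 66.000°) = (34.958, 22.907). NH ⟂ HW; with |HW| = 20.3 on the right of NH, W = H + 20.3·(0.91355, -0.40674) = (53.503, 14.650). Then |VW| = |W − V| = 55.472.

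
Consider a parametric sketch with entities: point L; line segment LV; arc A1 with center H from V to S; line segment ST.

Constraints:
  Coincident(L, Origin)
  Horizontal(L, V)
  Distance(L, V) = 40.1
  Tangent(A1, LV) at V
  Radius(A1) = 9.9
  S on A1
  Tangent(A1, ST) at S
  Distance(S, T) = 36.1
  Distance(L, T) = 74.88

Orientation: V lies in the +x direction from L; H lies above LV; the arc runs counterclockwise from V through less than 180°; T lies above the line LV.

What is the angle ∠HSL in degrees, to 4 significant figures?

31.43°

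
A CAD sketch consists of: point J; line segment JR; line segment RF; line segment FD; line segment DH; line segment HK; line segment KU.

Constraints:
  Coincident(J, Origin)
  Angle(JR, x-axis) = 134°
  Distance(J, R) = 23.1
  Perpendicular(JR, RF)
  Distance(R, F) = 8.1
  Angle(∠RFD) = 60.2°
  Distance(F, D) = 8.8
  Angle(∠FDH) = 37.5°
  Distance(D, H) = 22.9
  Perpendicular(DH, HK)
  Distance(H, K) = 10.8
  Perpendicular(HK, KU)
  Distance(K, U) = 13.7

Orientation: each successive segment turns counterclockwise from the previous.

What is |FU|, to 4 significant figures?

5.878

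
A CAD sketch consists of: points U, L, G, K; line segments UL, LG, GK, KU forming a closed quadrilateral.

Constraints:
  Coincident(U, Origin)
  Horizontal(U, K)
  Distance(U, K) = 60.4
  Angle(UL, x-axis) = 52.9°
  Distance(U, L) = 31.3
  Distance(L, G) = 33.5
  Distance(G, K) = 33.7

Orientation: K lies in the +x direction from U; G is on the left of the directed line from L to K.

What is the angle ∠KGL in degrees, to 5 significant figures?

92.263°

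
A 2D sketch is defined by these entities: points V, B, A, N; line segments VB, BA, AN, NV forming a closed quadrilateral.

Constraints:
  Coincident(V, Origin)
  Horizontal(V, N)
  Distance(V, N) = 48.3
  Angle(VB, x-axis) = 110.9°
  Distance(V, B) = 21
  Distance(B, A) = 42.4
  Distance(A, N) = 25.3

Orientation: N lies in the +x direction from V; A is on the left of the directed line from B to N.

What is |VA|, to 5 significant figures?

40.934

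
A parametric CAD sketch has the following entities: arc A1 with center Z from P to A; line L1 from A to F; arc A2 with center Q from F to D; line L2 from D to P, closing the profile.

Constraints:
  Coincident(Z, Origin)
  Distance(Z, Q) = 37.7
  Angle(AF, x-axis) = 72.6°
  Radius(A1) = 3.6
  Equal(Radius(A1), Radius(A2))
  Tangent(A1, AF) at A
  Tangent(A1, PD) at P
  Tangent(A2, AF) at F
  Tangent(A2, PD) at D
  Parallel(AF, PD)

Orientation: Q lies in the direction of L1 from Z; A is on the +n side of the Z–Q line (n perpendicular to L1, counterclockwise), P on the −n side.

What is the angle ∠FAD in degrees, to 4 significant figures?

10.81°

Tangency of A1 to both parallel lines with radius 3.6 puts A and P at Z ± 3.6·n: A = (-3.435, 1.077), P = (3.435, -1.077). Equal radii place F and D the same way about Q: F = Q + 3.6·n = (7.839, 37.05), D = Q − 3.6·n = (14.71, 34.90). Then cos ∠FAD = AF·AD / (|AF||AD|), giving 10.81°.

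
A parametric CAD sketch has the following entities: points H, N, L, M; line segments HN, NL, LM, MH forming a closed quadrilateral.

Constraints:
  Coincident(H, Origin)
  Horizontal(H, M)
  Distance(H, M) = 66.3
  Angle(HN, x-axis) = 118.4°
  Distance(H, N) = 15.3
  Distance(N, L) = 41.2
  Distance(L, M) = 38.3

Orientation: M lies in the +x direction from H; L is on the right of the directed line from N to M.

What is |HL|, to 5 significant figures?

29.400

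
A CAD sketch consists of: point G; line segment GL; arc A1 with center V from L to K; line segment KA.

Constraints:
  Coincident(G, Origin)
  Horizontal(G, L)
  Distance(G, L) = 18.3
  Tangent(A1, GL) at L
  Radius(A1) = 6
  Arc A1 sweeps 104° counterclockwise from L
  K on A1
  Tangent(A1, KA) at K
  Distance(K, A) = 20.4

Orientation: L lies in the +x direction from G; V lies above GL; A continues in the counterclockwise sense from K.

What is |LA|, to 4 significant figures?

27.26

G is at the origin; G and L share the same y with |GL| = 18.3 and L on the +x side, so L = (18.30, 0.000). The tangent condition forces VL to be normal to GL, so V = L + (0, 6) = (18.30, 6.000). On A1, L sits at bearing -90° from V; a 104° counterclockwise sweep puts K at bearing 14°, so K = V + 6.0·(cos 14°, sin 14°) = (24.12, 7.452). The tangent condition forces VK to be normal to KA, so KA runs along (−sin 14°, cos 14°); with |KA| = 20.4, A = (19.19, 27.25). Then |LA| = |A − L| = 27.26.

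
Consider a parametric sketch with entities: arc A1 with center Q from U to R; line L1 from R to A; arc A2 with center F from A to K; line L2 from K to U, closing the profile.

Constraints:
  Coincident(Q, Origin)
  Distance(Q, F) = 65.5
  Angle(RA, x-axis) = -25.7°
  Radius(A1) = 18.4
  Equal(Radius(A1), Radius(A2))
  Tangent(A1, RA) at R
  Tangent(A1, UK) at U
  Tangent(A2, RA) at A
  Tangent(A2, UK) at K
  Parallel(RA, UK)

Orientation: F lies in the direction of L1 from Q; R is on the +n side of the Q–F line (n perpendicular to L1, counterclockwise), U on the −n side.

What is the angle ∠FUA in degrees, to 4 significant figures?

13.64°

Tangency of A1 to both parallel lines with radius 18.4 puts R and U at Q ± 18.4·n: R = (7.979, 16.58), U = (-7.979, -16.58). Equal radii place A and K the same way about F: A = F + 18.4·n = (67.00, -11.82), K = F − 18.4·n = (51.04, -44.98). Then cos ∠FUA = UF·UA / (|UF||UA|), giving 13.64°.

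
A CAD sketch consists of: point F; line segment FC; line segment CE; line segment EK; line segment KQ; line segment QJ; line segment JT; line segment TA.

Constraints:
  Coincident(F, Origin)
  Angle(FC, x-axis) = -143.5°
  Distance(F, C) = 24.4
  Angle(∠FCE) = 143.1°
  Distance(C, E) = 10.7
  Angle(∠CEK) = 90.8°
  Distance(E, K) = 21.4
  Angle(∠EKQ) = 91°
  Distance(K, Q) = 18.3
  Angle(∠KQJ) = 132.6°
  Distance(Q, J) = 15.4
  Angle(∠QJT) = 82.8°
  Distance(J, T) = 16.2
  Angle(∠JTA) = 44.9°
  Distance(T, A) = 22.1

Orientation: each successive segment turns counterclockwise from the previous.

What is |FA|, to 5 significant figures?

14.099

F is at the origin; FC runs at -143.5° with length 24.4, so C = (-19.614, -14.514). ∠FCE = 143.1° gives CE at -106.60° from the x-axis; with |CE| = 10.7, E = (-22.671, -24.768). ∠CEK = 90.8° gives EK at -17.400° from the x-axis; with |EK| = 21.4, K = (-2.2502, -31.167). ∠EKQ = 91.0° gives KQ at 71.600° from the x-axis; with |KQ| = 18.3, Q = (3.5261, -13.803). ∠KQJ = 132.6° gives QJ at 119.00° from the x-axis; with |QJ| = 15.4, J = (-3.9399, -0.33363). ∠QJT = 82.8° gives JT at -143.80° from the x-axis; with |JT| = 16.2, T = (-17.013, -9.9014). ∠JTA = 44.9° gives TA at -8.7000° from the x-axis; with |TA| = 22.1, A = (4.8330, -13.244). Then |FA| = |A − F| = 14.099.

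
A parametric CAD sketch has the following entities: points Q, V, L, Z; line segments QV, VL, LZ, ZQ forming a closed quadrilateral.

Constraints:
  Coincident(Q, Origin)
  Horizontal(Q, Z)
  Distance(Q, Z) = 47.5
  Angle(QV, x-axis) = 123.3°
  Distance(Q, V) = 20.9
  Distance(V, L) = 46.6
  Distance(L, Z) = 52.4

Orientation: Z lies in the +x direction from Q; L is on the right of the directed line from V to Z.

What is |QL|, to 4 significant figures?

27.09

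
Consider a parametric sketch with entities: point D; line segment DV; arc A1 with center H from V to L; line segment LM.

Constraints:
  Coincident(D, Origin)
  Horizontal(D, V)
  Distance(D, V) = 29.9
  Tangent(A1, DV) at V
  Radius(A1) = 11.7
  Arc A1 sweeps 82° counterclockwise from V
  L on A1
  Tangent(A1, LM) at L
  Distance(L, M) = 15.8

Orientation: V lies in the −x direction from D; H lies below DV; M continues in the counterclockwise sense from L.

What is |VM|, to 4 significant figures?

29.18

D is at the origin; D and V share the same y with |DV| = 29.9 and V on the −x side, so V = (-29.90, 0.000). A1 meets DV tangentially, so HV is at right angles to DV, so H = V + (0, -11.7) = (-29.90, -11.70). On A1, V sits at bearing 90° from H; an 82° counterclockwise sweep puts L at bearing 172°, so L = H + 11.7·(cos 172°, sin 172°) = (-41.49, -10.07). The tangent condition forces HL to be normal to LM, so LM runs along (−sin 172°, cos 172°); with |LM| = 15.8, M = (-43.69, -25.72). Then |VM| = |M − V| = 29.18.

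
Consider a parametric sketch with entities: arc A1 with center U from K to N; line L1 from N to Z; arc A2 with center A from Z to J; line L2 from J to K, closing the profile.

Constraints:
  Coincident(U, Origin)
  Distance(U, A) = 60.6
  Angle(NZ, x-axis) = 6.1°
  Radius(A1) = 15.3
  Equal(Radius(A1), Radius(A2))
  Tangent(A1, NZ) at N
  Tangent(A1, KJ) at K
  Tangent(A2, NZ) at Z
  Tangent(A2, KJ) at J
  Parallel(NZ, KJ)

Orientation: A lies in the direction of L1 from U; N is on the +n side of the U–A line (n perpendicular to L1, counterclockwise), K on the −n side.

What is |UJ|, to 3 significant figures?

62.5

The slot axis is L1's direction at 6.1°, so u = (cos 6.1°, sin 6.1°) = (0.994, 0.106) and n = (−sin 6.1°, cos 6.1°) = (-0.106, 0.994). U is at the origin and A lies 60.6 along u from U, so A = 60.6·u = (60.3, 6.44). Tangency of A1 to both parallel lines with radius 15.3 puts N and K at U ± 15.3·n: N = (-1.63, 15.2), K = (1.63, -15.2). Equal radii place Z and J the same way about A: Z = A + 15.3·n = (58.6, 21.7), J = A − 15.3·n = (61.9, -8.77). Then |UJ| = |J − U| = 62.5.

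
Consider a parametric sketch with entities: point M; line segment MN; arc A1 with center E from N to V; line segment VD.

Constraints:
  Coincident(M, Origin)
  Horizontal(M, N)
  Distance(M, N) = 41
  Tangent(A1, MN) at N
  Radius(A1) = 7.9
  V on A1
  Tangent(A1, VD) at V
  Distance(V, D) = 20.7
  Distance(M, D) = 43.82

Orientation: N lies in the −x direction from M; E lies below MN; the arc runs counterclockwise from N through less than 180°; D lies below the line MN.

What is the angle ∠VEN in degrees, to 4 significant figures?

131.6°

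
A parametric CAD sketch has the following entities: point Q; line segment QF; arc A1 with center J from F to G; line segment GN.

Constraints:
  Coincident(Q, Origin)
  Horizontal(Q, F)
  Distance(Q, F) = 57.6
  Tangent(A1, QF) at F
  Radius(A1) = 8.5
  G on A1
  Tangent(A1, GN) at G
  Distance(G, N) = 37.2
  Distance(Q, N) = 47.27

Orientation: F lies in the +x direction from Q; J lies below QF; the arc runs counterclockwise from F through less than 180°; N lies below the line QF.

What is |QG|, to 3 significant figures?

50.5

Checks: |JG| = 8.500 ✓; ∠(JG, GN) = 90.00° ✓; |GN| = 37.20 ✓; |QN| = 47.27 ✓.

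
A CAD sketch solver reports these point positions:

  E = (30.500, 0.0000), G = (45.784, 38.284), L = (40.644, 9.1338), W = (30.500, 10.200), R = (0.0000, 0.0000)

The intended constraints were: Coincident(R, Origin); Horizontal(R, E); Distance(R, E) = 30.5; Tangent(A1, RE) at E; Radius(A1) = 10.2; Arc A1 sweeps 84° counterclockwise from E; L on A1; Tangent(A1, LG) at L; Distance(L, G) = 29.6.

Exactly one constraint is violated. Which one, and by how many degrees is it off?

Tangent(A1, LG) at L — off by 4.00°.

R = (0.00, 0.00) ✓; R.y = 0.00, E.y = 0.00 ✓; |RE| = 30.50 ✓; ∠(WE, ER) = 90.00° ✓; |WE| = 10.20 ✓; bearing(W→L) − bearing(W→E) = 84.00° ✓; |WL| = 10.20 ✓; ∠(WL, LG) = 94.00° ✗; |LG| = 29.60 ✓.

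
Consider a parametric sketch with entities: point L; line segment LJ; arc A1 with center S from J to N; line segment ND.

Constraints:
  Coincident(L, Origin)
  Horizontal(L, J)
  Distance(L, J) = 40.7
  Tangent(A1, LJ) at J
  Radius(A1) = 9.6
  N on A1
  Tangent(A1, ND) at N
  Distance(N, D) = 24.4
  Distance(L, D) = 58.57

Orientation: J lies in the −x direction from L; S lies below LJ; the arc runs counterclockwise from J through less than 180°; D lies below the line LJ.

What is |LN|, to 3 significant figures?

51.4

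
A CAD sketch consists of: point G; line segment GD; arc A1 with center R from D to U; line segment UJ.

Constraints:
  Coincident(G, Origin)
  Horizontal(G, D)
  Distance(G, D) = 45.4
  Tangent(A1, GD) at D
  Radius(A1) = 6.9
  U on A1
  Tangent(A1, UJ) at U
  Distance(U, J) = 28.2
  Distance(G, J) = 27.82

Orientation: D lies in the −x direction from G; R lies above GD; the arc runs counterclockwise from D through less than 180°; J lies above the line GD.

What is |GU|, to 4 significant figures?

40.97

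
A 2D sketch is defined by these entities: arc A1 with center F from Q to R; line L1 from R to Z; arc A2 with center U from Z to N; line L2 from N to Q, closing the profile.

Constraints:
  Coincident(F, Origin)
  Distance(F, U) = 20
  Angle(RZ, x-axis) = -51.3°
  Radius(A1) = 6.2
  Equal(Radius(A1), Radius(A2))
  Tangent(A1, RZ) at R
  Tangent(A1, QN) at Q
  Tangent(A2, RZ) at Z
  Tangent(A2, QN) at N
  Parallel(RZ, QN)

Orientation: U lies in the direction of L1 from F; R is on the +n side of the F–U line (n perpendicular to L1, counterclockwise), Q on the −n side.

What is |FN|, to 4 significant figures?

20.94

The slot axis is L1's direction at -51.3°, so u = (cos -51.3°, sin -51.3°) = (0.6252, -0.7804) and n = (−sin -51.3°, cos -51.3°) = (0.7804, 0.6252). F is at the origin and U lies 20.0 along u from F, so U = 20.0·u = (12.50, -15.61). Tangency of A1 to both parallel lines with radius 6.2 puts R and Q at F ± 6.2·n: R = (4.839, 3.877), Q = (-4.839, -3.877). Equal radii place Z and N the same way about U: Z = U + 6.2·n = (17.34, -11.73), N = U − 6.2·n = (7.666, -19.49). Then |FN| = |N − F| = 20.94.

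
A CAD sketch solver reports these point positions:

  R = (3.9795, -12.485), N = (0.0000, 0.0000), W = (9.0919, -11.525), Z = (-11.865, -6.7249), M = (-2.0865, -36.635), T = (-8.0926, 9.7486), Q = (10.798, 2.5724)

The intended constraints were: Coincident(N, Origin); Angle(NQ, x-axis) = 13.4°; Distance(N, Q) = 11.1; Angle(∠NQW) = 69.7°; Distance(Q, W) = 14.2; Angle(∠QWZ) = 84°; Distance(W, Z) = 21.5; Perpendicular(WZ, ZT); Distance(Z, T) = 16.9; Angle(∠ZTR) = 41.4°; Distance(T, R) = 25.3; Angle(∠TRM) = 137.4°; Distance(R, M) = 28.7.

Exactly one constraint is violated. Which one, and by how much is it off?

Distance(R, M) = 28.7 — off by 3.80.

N = (0.00, 0.00) ✓; NQ at 13.40° ✓; |NQ| = 11.10 ✓; ∠NQW = 69.70° ✓; |QW| = 14.20 ✓; ∠QWZ = 84.00° ✓; |WZ| = 21.50 ✓; ∠(WZ, ZT) = 90.00° ✓; |ZT| = 16.90 ✓; ∠ZTR = 41.40° ✓; |TR| = 25.30 ✓; ∠TRM = 137.4° ✓; |RM| = 24.90 ✗.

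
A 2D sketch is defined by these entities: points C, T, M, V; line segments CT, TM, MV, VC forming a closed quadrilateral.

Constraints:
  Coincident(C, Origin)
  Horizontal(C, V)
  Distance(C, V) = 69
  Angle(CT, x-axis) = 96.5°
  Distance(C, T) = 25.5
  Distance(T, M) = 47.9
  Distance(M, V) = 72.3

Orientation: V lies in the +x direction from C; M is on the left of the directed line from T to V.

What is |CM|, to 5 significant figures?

67.406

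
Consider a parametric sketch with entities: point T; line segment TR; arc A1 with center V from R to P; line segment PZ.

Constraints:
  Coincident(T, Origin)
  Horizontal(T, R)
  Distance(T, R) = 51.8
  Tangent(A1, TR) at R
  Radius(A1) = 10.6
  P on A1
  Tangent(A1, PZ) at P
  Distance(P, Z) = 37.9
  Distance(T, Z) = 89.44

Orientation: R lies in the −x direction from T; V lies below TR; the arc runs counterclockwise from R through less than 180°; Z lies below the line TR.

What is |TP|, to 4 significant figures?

60.74

T is at the origin; TR is horizontal with |TR| = 51.8 and R on the −x side, so R = (-51.80, 0.000). A1 meets TR tangentially, so VR is at right angles to TR, so V = R + (0, -10.6) = (-51.80, -10.60). Since VP ⟂ PZ (tangency), |VZ| = √(10.6² + 37.9²) = 39.35 regardless of where P sits on A1. So Z lies on both circle(T, 89.44) and circle(V, 39.35); the below-TR intersection is Z = (-81.89, -35.96). P is the foot of the tangent from Z: P = (-60.56, -4.635).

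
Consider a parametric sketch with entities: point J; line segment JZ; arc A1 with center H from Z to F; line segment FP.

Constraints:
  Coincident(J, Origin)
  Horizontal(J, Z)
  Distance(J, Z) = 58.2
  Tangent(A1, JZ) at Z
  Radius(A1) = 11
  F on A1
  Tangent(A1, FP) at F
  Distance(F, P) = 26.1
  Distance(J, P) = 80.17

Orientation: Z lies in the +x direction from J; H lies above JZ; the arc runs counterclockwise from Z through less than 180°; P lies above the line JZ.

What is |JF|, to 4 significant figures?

69.86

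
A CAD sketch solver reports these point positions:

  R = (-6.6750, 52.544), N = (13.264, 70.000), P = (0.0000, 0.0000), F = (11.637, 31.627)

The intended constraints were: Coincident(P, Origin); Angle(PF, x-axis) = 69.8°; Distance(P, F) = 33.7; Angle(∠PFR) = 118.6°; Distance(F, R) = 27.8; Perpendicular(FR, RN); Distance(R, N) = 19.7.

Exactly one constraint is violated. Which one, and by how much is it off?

Distance(R, N) = 19.7 — off by 6.80.

P = (0.00, 0.00) ✓; PF at 69.80° ✓; |PF| = 33.70 ✓; ∠PFR = 118.6° ✓; |FR| = 27.80 ✓; ∠(FR, RN) = 90.00° ✓; |RN| = 26.50 ✗.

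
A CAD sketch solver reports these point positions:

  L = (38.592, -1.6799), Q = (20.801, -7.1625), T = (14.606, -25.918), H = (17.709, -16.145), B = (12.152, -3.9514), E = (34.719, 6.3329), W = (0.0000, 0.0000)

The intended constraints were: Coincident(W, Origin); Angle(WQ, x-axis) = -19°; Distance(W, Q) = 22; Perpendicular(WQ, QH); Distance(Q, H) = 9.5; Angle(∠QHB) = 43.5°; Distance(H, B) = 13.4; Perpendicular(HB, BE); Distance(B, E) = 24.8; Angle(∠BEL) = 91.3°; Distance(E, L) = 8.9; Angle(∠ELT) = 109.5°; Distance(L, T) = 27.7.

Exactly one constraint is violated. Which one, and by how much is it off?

Distance(L, T) = 27.7 — off by 6.40.

W = (0.00, 0.00) ✓; WQ at -19.00° ✓; |WQ| = 22.00 ✓; ∠(WQ, QH) = 89.99° ✓; |QH| = 9.500 ✓; ∠QHB = 43.49° ✓; |HB| = 13.40 ✓; ∠(HB, BE) = 90.00° ✓; |BE| = 24.80 ✓; ∠BEL = 91.30° ✓; |EL| = 8.900 ✓; ∠ELT = 109.5° ✓; |LT| = 34.10 ✗.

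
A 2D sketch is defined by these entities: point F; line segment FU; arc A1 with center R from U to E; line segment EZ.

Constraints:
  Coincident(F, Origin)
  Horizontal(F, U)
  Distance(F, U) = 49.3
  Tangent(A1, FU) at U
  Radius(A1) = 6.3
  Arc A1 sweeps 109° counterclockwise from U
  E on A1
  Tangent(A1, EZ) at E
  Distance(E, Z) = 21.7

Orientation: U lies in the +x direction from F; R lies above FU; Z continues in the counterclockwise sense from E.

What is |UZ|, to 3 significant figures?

28.9

F is at the origin; FU is horizontal with |FU| = 49.3 and U on the +x side, so U = (49.3, 0.00). The tangent condition forces RU to be normal to FU, so R = U + (0, 6.3) = (49.3, 6.30). On A1, U sits at bearing -90° from R; a 109° counterclockwise sweep puts E at bearing 19°, so E = R + 6.3·(cos 19°, sin 19°) = (55.3, 8.35). Since A1 is tangent to EZ there, RE ⟂ EZ, so EZ runs along (−sin 19°, cos 19°); with |EZ| = 21.7, Z = (48.2, 28.9). Then |UZ| = |Z − U| = 28.9.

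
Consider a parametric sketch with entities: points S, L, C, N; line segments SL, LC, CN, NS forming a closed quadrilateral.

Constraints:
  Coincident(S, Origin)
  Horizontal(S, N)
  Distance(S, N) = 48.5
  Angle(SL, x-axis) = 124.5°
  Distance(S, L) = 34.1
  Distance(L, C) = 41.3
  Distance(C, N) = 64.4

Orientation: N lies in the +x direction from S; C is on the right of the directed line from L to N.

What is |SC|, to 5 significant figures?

19.492

S is at the origin; SN is horizontal with |SN| = 48.5 and N in +x, so N = (48.5, 0). SL runs at 124.5° with |SL| = 34.1, so L = (-19.314, 28.103). C is determined by |LC| = 41.3 and |CN| = 64.4 together: it lies at the intersection of circle(L, 41.3) and circle(N, 64.4). With |LN| = 73.407, the foot of the radical line on LN is 20.072 from L and the perpendicular offset is √(41.3² − 20.072²) = 36.094. Taking the right-of-LN solution: C = (-14.589, -12.926).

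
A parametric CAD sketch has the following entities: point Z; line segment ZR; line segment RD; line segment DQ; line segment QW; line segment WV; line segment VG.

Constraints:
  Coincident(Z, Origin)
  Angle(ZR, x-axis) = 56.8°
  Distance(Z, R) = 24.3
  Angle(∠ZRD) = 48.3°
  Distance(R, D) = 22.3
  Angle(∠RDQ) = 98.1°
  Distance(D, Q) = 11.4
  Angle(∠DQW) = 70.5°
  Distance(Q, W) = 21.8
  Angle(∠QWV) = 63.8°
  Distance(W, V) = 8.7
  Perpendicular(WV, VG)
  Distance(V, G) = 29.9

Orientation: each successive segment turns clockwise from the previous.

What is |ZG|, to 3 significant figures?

15.4

Z is at the origin; ZR runs at 56.8° with length 24.3, so R = (13.3, 20.3). ∠ZRD = 48.3° gives RD at -74.9° from the x-axis; with |RD| = 22.3, D = (19.1, -1.20). ∠RDQ = 98.1° gives DQ at -157° from the x-axis; with |DQ| = 11.4, Q = (8.64, -5.69). ∠DQW = 70.5° gives QW at 93.7° from the x-axis; with |QW| = 21.8, W = (7.23, 16.1). ∠QWV = 63.8° gives WV at -22.5° from the x-axis; with |WV| = 8.7, V = (15.3, 12.7). WV is perpendicular to VG, so VG runs at -112°; with |VG| = 29.9, G = (3.83, -14.9). Then |ZG| = |G − Z| = 15.4.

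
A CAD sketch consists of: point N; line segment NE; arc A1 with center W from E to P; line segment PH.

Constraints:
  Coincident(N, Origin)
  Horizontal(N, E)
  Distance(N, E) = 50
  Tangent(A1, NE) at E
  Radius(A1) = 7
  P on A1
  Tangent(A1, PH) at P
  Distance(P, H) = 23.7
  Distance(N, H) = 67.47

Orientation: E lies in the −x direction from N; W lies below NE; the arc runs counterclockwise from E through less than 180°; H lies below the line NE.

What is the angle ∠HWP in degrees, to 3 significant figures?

73.5°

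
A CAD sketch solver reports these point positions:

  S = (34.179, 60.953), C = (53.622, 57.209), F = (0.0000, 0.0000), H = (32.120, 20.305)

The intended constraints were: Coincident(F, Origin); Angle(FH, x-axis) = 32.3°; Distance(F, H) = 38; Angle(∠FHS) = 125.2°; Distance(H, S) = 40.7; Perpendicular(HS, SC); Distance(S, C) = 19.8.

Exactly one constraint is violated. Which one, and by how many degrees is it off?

Perpendicular(HS, SC) — off by 8.00°.

F = (0.00, 0.00) ✓; FH at 32.30° ✓; |FH| = 38.00 ✓; ∠FHS = 125.2° ✓; |HS| = 40.70 ✓; ∠(HS, SC) = 98.00° ✗; |SC| = 19.80 ✓.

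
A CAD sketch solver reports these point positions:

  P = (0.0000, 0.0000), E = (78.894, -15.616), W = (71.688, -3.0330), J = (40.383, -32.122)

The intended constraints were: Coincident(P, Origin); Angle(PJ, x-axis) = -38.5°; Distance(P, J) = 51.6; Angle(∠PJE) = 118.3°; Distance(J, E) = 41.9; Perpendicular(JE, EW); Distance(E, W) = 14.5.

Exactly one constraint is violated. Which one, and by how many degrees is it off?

Perpendicular(JE, EW) — off by 6.60°.

P = (0.00, 0.00) ✓; PJ at -38.50° ✓; |PJ| = 51.60 ✓; ∠PJE = 118.3° ✓; |JE| = 41.90 ✓; ∠(JE, EW) = 96.60° ✗; |EW| = 14.50 ✓.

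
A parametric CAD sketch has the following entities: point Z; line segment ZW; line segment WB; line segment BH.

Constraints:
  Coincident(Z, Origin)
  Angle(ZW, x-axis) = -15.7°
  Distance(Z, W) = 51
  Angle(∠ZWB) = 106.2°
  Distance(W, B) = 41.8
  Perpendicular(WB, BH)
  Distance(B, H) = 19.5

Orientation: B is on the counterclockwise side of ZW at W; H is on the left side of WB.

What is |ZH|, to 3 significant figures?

63.3

Z is at the origin; ZW runs at -15.7° with length 51.0, so W = 51.0·(cos -15.7°, sin -15.7°) = (49.1, -13.8). ∠ZWB = 106.2°, so WB runs at -15.7° + (180° − 106.2°) = 58.1° from the x-axis; with |WB| = 41.8, B = W + 41.8·(cos 58.1°, sin 58.1°) = (71.2, 21.7). The perpendicularity gives BH at right angles to WB; with |BH| = 19.5 on the left of WB, H = B + 19.5·(-0.849, 0.528) = (54.6, 32.0). Then |ZH| = |H − Z| = 63.3.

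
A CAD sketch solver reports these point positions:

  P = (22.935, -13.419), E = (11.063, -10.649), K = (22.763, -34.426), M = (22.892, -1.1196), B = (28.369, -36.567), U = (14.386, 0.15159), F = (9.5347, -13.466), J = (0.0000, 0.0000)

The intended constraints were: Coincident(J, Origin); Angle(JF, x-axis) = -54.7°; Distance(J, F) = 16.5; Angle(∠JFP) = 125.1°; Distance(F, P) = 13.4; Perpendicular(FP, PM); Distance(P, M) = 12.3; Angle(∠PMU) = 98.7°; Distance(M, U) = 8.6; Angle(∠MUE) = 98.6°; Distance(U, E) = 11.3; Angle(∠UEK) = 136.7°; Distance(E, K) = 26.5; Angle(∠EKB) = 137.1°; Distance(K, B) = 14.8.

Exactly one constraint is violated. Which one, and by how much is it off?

Distance(K, B) = 14.8 — off by 8.80.

J = (0.00, 0.00) ✓; JF at -54.70° ✓; |JF| = 16.50 ✓; ∠JFP = 125.1° ✓; |FP| = 13.40 ✓; ∠(FP, PM) = 90.00° ✓; |PM| = 12.30 ✓; ∠PMU = 98.70° ✓; |MU| = 8.600 ✓; ∠MUE = 98.60° ✓; |UE| = 11.30 ✓; ∠UEK = 136.7° ✓; |EK| = 26.50 ✓; ∠EKB = 137.1° ✓; |KB| = 6.001 ✗.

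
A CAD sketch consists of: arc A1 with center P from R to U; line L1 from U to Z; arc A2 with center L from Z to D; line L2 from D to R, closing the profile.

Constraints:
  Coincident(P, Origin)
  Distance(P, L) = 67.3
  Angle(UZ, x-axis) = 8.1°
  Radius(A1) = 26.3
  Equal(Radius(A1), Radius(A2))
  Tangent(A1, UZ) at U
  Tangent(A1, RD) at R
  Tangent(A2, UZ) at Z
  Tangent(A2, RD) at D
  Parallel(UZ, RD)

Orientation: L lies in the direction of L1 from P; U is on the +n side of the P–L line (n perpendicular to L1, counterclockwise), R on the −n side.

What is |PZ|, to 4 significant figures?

72.26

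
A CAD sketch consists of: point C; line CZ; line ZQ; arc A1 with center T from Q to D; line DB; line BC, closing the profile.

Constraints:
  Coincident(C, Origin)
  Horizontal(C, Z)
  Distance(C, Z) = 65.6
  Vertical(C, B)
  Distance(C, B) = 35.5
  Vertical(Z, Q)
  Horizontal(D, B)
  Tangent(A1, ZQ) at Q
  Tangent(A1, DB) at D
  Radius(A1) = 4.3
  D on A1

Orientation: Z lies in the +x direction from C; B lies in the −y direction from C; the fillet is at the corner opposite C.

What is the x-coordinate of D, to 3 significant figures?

61.3

C is at the origin; C and Z share the same y with |CZ| = 65.6 and Z on the +x side, so Z = (65.6, 0.00). CB is vertical with |CB| = 35.5 and B on the −y side, so B = (0.00, -35.5). The virtual corner opposite C is at (65.6, -35.5). A1 meets ZQ tangentially, so TQ is at right angles to ZQ and the tangent condition forces TD to be normal to DB, with radius 4.3, so the center T sits 4.3 in from both sides at T = (61.3, -31.2). That places the tangent points at Q = (65.6, -31.2) on ZQ and D = (61.3, -35.5) on DB. So D.x = 61.3.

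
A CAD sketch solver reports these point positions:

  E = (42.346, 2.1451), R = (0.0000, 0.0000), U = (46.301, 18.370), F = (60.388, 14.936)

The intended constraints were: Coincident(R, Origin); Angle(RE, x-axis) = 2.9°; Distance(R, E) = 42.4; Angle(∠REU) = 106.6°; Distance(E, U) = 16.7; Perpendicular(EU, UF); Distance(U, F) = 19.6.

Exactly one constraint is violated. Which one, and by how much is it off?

Distance(U, F) = 19.6 — off by 5.10.

R = (0.00, 0.00) ✓; RE at 2.900° ✓; |RE| = 42.40 ✓; ∠REU = 106.6° ✓; |EU| = 16.70 ✓; ∠(EU, UF) = 90.00° ✓; |UF| = 14.50 ✗.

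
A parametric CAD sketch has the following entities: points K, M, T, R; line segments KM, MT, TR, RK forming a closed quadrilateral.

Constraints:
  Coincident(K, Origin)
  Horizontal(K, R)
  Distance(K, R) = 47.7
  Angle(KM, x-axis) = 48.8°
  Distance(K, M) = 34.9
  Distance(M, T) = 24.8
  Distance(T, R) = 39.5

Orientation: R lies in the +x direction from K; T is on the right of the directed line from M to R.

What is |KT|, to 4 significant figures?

10.55

Checks: |MT| = 24.80 ✓; |TR| = 39.50 ✓.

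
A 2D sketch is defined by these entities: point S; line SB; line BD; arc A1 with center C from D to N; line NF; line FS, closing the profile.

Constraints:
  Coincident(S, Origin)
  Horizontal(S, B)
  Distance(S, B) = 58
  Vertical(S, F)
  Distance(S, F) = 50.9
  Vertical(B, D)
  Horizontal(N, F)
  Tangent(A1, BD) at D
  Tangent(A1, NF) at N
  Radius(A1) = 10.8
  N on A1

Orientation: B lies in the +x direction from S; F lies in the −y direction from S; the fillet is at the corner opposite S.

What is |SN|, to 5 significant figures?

69.416

S is at the origin; SB is horizontal with |SB| = 58.0 and B on the +x side, so B = (58.000, 0.0000). S and F share the same x with |SF| = 50.9 and F on the −y side, so F = (0.0000, -50.900). The virtual corner opposite S is at (58.000, -50.900). Tangency of A1 to BD means the radius CD is perpendicular to BD and A1 meets NF tangentially, so CN is at right angles to NF, with radius 10.8, so the center C sits 10.8 in from both sides at C = (47.200, -40.100). That places the tangent points at D = (58.000, -40.100) on BD and N = (47.200, -50.900) on NF. Then |SN| = |N − S| = 69.416.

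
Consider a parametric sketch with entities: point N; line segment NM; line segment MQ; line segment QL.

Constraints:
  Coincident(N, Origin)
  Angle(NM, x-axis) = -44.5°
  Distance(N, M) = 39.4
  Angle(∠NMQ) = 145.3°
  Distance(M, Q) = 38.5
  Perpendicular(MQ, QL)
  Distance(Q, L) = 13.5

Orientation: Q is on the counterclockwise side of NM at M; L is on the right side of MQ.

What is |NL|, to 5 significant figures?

79.478

N is at the origin; NM runs at -44.5° with length 39.4, so M = 39.4·(cos -44.5°, sin -44.5°) = (28.102, -27.616). ∠NMQ = 145.3°, so MQ runs at -44.5° + (180° − 145.3°) = -9.8000° from the x-axis; with |MQ| = 38.5, Q = M + 38.5·(cos -9.8000°, sin -9.8000°) = (66.040, -34.169). MQ ⟂ QL; with |QL| = 13.5 on the right of MQ, L = Q + 13.5·(-0.17021, -0.98541) = (63.742, -47.472). Then |NL| = |L − N| = 79.478.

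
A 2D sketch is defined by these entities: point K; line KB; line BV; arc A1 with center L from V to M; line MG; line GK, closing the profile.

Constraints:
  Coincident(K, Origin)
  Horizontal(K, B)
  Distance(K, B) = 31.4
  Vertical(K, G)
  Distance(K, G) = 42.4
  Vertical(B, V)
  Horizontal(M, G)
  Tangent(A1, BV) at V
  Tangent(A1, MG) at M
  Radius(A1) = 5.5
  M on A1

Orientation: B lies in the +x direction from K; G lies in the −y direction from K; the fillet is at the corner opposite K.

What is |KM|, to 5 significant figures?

49.685

K is at the origin; K and B share the same y with |KB| = 31.4 and B on the +x side, so B = (31.400, 0.0000). KG is vertical with |KG| = 42.4 and G on the −y side, so G = (0.0000, -42.400). The virtual corner opposite K is at (31.400, -42.400). The tangent condition forces LV to be normal to BV and since A1 is tangent to MG there, LM ⟂ MG, with radius 5.5, so the center L sits 5.5 in from both sides at L = (25.900, -36.900). That places the tangent points at V = (31.400, -36.900) on BV and M = (25.900, -42.400) on MG. Then |KM| = |M − K| = 49.685.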